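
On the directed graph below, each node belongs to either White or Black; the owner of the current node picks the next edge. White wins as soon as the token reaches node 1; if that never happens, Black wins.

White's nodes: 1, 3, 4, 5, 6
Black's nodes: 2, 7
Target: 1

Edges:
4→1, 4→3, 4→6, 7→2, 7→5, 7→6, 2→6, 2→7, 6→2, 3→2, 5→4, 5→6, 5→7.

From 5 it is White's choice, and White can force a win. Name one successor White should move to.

A0 = {1}
A1: add {4} — 4 (White) has 4→1.
A2: add {5} — 5 (White) has 5→4.
A3 = A2; e.g. 2 (Black) can still go to 6. Fixed point.
From 5, successor 4 is in the attractor (rank 1); the other successors 6, 7 are not.

4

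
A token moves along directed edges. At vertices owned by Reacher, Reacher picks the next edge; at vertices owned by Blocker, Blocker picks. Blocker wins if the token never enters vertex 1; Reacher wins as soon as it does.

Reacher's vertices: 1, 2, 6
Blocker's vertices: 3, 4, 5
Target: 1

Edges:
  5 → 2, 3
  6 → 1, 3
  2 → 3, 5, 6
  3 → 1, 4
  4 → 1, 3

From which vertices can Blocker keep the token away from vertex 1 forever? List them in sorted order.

3, 4, 5

A0 = {1}
A1: add {6} — 6 (Reacher) has 6→1.
A2: add {2} — 2 (Reacher) has 2→6.
A3 = A2; e.g. 3 (Blocker) can still go to 4. Fixed point.
Reacher's attractor = {1, 2, 6}; Blocker avoids the target exactly from the complement.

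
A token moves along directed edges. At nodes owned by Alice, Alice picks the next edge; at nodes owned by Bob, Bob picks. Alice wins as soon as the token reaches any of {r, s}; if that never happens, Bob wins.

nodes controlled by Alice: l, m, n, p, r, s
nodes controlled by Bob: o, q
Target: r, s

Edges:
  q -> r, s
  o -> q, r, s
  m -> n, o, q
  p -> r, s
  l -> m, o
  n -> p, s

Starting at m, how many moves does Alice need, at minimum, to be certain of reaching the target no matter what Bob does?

A0 = {r, s}
A1: add {n, p, q} — n (Alice) has n→s; p (Alice) has p→r; q (Bob): all of {r, s} already in.
A2: add {m, o} — m (Alice) has m→n; o (Bob): all of {q, r, s} already in.
m enters the attractor at level 2, so Alice can force the target in 2 moves from there.

2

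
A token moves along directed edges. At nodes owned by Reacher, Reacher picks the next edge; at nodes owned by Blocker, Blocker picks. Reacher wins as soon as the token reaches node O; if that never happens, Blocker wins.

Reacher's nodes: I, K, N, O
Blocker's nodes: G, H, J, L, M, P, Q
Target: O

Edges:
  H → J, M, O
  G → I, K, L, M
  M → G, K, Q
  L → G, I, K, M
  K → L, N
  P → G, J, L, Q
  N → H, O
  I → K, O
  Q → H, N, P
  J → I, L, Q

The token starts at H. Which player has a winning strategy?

Blocker

A0 = {O}
A1: add {I, N} — I (Reacher) has I→O; N (Reacher) has N→O.
A2: add {K} — K (Reacher) has K→N.
A3 = A2; e.g. G (Blocker) can still go to L. Fixed point.
H never enters the attractor, so Blocker can avoid the target forever.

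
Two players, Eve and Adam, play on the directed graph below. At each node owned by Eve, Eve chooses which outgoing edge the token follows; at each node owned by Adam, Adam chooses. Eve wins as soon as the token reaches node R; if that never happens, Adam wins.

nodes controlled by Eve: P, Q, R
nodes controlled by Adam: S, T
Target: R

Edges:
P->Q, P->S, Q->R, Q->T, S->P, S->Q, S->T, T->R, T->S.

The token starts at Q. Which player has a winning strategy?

Eve

A0 = {R}
A1: add {Q} — Q (Eve) has Q→R.
Q ∈ A1, so Eve can force the target.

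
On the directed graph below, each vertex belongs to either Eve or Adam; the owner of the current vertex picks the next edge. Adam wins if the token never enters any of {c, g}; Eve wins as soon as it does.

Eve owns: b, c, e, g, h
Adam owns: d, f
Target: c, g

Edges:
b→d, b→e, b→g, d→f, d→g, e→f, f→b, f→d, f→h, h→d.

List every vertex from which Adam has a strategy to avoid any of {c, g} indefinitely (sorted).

A0 = {c, g}
A1: add {b} — b (Eve) has b→g.
A2 = A1; e.g. d (Adam) can still go to f. Fixed point.
Eve's attractor = {b, c, g}; Adam avoids the target exactly from the complement.

d, e, f, h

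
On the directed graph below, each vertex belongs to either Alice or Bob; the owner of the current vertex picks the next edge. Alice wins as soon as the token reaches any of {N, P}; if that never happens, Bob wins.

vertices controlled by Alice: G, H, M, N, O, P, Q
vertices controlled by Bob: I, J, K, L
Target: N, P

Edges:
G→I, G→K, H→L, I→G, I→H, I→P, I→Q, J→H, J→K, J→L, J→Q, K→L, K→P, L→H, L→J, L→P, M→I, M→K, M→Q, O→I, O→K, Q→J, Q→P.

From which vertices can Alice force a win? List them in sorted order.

M, N, P, Q

A0 = {N, P}
A1: add {Q} — Q (Alice) has Q→P.
A2: add {M} — M (Alice) has M→Q.
A3 = A2; e.g. G (Alice) has no edge into A2. Fixed point.
Alice's winning region = {M, N, P, Q}.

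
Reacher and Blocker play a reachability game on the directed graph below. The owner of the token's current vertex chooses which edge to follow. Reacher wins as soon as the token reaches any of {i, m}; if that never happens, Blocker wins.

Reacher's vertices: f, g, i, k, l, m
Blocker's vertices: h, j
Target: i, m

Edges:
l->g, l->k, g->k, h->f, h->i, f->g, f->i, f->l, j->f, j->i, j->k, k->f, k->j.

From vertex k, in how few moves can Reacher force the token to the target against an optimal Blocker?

2

A0 = {i, m}
A1: add {f} — f (Reacher) has f→i.
A2: add {h, k} — h (Blocker): all of {f, i} already in; k (Reacher) has k→f.
k enters the attractor at level 2, so Reacher can force the target in 2 moves from there.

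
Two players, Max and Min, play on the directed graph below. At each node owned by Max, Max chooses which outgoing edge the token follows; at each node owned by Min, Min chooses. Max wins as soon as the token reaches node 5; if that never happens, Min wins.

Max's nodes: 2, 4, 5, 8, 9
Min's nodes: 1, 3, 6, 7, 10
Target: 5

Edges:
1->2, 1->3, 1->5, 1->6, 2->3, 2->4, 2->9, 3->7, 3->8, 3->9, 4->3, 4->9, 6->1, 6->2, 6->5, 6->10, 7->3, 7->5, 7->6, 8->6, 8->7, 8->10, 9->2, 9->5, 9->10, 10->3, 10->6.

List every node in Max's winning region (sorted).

A0 = {5}
A1: add {9} — 9 (Max) has 9→5.
A2: add {2, 4} — 2 (Max) has 2→9; 4 (Max) has 4→9.
A3 = A2; e.g. 1 (Min) can still go to 3. Fixed point.
Max's winning region = {2, 4, 5, 9}.

2, 4, 5, 9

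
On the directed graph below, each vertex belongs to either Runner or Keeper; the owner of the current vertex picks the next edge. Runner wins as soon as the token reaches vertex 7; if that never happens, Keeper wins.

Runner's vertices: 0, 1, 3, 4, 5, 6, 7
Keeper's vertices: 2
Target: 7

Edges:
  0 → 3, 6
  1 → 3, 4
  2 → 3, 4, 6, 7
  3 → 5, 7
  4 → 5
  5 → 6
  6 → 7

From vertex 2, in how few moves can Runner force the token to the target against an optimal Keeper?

4

A0 = {7}
A1: add {3, 6} — 3 (Runner) has 3→7; 6 (Runner) has 6→7.
A2: add {0, 1, 5} — 0 (Runner) has 0→3; 1 (Runner) has 1→3; 5 (Runner) has 5→6.
A3: add {4} — 4 (Runner) has 4→5.
A4: add {2} — 2 (Keeper): all of {3, 4, 6, 7} already in.
A4 = all vertices. Fixed point.
2 enters the attractor at level 4, so Runner can force the target in 4 moves from there.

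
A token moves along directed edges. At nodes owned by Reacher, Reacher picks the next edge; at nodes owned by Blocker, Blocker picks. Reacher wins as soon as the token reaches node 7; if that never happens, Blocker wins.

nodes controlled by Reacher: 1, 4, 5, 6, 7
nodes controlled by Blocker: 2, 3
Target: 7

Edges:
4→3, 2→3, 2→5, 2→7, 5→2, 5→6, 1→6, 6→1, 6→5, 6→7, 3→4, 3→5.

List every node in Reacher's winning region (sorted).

A0 = {7}
A1: add {6} — 6 (Reacher) has 6→7.
A2: add {1, 5} — 1 (Reacher) has 1→6; 5 (Reacher) has 5→6.
A3 = A2; e.g. 2 (Blocker) can still go to 3. Fixed point.
Reacher's winning region = {1, 5, 6, 7}.

1, 5, 6, 7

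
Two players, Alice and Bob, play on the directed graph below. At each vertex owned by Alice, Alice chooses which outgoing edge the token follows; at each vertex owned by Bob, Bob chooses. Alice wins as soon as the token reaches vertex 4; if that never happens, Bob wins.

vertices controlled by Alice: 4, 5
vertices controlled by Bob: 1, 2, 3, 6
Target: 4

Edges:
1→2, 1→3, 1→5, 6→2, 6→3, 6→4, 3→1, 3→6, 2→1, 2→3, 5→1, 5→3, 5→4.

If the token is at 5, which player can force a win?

A0 = {4}
A1: add {5} — 5 (Alice) has 5→4.
A2 = A1; e.g. 1 (Bob) can still go to 2. Fixed point.
5 ∈ A1, so Alice can force the target.

Alice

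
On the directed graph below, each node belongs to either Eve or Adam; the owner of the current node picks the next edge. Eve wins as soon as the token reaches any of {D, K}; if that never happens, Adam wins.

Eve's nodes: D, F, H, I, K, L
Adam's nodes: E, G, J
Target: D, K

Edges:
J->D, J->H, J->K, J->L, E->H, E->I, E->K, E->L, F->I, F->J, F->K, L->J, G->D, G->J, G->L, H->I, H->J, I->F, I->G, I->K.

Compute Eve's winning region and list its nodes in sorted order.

D, F, H, I, K

A0 = {D, K}
A1: add {F, I} — F (Eve) has F→K; I (Eve) has I→K.
A2: add {H} — H (Eve) has H→I.
A3 = A2; e.g. E (Adam) can still go to L. Fixed point.
Eve's winning region = {D, F, H, I, K}.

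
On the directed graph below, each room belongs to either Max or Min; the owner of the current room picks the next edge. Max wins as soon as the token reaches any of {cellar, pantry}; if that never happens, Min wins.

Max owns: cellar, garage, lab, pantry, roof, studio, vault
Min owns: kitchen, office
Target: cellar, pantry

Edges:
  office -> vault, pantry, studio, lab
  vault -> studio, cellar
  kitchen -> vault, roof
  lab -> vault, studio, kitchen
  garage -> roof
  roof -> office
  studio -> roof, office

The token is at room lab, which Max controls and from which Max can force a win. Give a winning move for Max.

vault

A0 = {cellar, pantry}
A1: add {vault} — vault (Max) has vault→cellar.
A2: add {lab} — lab (Max) has lab→vault.
A3 = A2; e.g. studio (Max) has no edge into A2. Fixed point.
From lab, successor vault is in the attractor (rank 1); the other successors kitchen, studio are not.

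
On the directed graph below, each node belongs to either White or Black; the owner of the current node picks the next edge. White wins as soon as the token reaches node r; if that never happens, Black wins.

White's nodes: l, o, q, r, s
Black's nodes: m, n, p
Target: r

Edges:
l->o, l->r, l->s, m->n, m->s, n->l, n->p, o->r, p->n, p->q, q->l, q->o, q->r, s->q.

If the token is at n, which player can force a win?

A0 = {r}
A1: add {l, o, q} — l (White) has l→r; o (White) has o→r; q (White) has q→r.
A2: add {s} — s (White) has s→q.
A3 = A2; e.g. m (Black) can still go to n. Fixed point.
n never enters the attractor, so Black can avoid the target forever.

Black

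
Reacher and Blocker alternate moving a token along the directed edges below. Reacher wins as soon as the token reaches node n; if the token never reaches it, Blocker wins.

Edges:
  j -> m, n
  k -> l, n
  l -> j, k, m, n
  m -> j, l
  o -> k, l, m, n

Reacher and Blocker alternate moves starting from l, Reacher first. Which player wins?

Reacher

Track states (vertex, player-to-move).
A0 = {(n,Reacher), (n,Blocker)}
A1: add {(j,Reacher), (k,Reacher), (l,Reacher), (o,Reacher)}.
(l,Reacher) ∈ A1 ⇒ Reacher forces the target.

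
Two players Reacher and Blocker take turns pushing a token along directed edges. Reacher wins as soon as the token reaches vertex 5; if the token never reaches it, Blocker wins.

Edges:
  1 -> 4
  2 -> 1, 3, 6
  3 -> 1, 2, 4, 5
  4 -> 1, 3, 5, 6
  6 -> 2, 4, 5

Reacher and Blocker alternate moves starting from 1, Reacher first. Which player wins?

Track states (vertex, player-to-move).
A0 = {(5,Reacher), (5,Blocker)}
A1: add {(3,Reacher), (4,Reacher), (6,Reacher)}.
A2: add {(1,Blocker)}.
A3: add {(2,Reacher)}.
A4: add {(6,Blocker)}.
A5 = A4; e.g. (1,Reacher) stays out. (1,Reacher) never enters ⇒ Blocker avoids the target.

Blocker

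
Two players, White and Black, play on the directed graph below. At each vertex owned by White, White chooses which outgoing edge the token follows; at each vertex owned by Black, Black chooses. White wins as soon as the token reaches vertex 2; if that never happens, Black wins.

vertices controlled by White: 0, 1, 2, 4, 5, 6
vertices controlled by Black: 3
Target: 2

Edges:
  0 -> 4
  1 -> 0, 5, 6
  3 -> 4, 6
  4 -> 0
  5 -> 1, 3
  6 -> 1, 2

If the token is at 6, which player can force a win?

White

A0 = {2}
A1: add {6} — 6 (White) has 6→2.
6 ∈ A1, so White can force the target.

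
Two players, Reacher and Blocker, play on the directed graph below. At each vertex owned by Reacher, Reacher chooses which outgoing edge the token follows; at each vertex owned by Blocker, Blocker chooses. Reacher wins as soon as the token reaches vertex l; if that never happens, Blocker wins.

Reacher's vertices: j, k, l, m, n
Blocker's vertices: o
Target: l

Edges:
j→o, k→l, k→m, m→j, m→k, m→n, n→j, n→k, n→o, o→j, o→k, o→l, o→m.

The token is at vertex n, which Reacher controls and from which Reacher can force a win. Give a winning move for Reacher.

k

A0 = {l}
A1: add {k} — k (Reacher) has k→l.
A2: add {m, n} — m (Reacher) has m→k; n (Reacher) has n→k.
A3 = A2; e.g. j (Reacher) has no edge into A2. Fixed point.
From n, successor k is in the attractor (rank 1); the other successors j, o are not.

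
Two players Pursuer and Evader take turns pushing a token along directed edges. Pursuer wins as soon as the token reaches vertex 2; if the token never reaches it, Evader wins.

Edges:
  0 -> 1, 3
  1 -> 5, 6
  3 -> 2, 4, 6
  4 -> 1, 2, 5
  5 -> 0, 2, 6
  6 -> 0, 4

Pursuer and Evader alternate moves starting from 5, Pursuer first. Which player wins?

Pursuer

Track states (vertex, player-to-move).
A0 = {(2,Pursuer), (2,Evader)}
A1: add {(3,Pursuer), (4,Pursuer), (5,Pursuer)}.
(5,Pursuer) ∈ A1 ⇒ Pursuer forces the target.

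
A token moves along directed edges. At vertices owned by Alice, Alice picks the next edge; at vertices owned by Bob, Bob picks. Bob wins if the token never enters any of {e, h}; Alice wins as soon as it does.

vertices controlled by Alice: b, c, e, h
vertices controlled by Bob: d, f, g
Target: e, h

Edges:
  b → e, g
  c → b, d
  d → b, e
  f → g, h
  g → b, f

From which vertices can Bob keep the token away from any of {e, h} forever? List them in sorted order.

f, g

A0 = {e, h}
A1: add {b} — b (Alice) has b→e.
A2: add {c, d} — c (Alice) has c→b; d (Bob): all of {b, e} already in.
A3 = A2; e.g. f (Bob) can still go to g. Fixed point.
Alice's attractor = {b, c, d, e, h}; Bob avoids the target exactly from the complement.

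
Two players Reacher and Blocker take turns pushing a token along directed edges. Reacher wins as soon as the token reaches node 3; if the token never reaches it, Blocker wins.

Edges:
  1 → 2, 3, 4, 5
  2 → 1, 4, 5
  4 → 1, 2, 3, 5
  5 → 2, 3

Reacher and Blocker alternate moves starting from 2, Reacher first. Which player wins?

Track states (vertex, player-to-move).
A0 = {(3,Reacher), (3,Blocker)}
A1: add {(1,Reacher), (4,Reacher), (5,Reacher)}.
A2: add {(2,Blocker)}.
A3 = A2; e.g. (1,Blocker) stays out. (2,Reacher) never enters ⇒ Blocker avoids the target.

Blocker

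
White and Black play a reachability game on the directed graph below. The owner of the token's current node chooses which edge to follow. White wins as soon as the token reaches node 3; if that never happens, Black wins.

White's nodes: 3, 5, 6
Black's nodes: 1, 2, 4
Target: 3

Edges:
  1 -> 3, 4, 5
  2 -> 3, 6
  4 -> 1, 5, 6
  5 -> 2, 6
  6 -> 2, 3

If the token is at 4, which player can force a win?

A0 = {3}
A1: add {6} — 6 (White) has 6→3.
A2: add {2, 5} — 2 (Black): all of {3, 6} already in; 5 (White) has 5→6.
A3 = A2; e.g. 1 (Black) can still go to 4. Fixed point.
4 never enters the attractor, so Black can avoid the target forever.

Black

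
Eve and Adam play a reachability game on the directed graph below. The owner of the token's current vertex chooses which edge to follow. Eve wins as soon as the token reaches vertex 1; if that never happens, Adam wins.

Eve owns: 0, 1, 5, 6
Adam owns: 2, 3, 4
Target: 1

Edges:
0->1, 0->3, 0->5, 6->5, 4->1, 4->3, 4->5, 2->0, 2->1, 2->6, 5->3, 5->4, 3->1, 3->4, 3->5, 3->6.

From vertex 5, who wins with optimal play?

Adam

A0 = {1}
A1: add {0} — 0 (Eve) has 0→1.
A2 = A1; e.g. 2 (Adam) can still go to 6. Fixed point.
5 never enters the attractor, so Adam can avoid the target forever.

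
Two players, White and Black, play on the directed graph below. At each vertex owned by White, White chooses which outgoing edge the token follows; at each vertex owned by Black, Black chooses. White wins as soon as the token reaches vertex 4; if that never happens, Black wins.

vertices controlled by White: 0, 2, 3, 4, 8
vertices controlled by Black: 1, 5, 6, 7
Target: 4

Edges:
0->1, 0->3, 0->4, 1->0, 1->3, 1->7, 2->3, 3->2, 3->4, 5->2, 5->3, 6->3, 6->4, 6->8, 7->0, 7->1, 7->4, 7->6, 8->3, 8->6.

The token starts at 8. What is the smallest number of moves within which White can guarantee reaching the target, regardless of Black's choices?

A0 = {4}
A1: add {0, 3} — 0 (White) has 0→4; 3 (White) has 3→4.
A2: add {2, 8} — 2 (White) has 2→3; 8 (White) has 8→3.
8 enters the attractor at level 2, so White can force the target in 2 moves from there.

2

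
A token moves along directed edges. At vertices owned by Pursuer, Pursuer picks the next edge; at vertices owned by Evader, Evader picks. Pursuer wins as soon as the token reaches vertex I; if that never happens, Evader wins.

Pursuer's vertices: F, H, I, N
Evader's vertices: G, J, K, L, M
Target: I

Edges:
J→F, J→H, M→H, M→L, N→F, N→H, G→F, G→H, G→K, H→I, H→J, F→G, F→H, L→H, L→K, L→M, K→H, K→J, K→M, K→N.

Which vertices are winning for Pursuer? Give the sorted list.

A0 = {I}
A1: add {H} — H (Pursuer) has H→I.
A2: add {F, N} — F (Pursuer) has F→H; N (Pursuer) has N→H.
A3: add {J} — J (Evader): all of {F, H} already in.
A4 = A3; e.g. G (Evader) can still go to K. Fixed point.
Pursuer's winning region = {F, H, I, J, N}.

F, H, I, J, N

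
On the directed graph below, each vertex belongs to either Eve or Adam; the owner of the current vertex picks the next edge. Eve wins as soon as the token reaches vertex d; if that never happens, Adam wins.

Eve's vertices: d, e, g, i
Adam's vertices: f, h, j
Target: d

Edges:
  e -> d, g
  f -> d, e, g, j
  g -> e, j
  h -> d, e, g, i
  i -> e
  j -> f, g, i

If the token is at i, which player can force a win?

A0 = {d}
A1: add {e} — e (Eve) has e→d.
A2: add {g, i} — g (Eve) has g→e; i (Eve) has i→e.
i ∈ A2, so Eve can force the target.

Eve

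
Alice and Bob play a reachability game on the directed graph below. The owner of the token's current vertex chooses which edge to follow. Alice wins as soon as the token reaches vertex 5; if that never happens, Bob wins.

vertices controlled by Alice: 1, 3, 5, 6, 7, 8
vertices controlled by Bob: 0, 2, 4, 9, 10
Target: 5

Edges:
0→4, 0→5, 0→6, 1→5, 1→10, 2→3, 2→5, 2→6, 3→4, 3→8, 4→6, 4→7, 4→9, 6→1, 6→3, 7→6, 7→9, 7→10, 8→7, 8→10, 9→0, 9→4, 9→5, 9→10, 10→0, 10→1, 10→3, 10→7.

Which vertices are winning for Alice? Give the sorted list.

1, 2, 3, 5, 6, 7, 8

A0 = {5}
A1: add {1} — 1 (Alice) has 1→5.
A2: add {6} — 6 (Alice) has 6→1.
A3: add {7} — 7 (Alice) has 7→6.
A4: add {8} — 8 (Alice) has 8→7.
A5: add {3} — 3 (Alice) has 3→8.
A6: add {2} — 2 (Bob): all of {3, 5, 6} already in.
A7 = A6; e.g. 0 (Bob) can still go to 4. Fixed point.
Alice's winning region = {1, 2, 3, 5, 6, 7, 8}.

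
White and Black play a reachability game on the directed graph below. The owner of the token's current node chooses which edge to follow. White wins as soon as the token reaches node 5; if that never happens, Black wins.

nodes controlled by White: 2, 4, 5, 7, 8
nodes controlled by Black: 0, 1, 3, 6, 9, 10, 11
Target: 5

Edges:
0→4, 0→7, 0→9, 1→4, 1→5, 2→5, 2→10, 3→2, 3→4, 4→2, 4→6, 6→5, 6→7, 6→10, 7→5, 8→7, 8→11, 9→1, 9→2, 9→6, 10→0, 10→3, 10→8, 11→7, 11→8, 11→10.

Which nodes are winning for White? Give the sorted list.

A0 = {5}
A1: add {2, 7} — 2 (White) has 2→5; 7 (White) has 7→5.
A2: add {4, 8} — 4 (White) has 4→2; 8 (White) has 8→7.
A3: add {1, 3} — 1 (Black): all of {4, 5} already in; 3 (Black): all of {2, 4} already in.
A4 = A3; e.g. 0 (Black) can still go to 9. Fixed point.
White's winning region = {1, 2, 3, 4, 5, 7, 8}.

1, 2, 3, 4, 5, 7, 8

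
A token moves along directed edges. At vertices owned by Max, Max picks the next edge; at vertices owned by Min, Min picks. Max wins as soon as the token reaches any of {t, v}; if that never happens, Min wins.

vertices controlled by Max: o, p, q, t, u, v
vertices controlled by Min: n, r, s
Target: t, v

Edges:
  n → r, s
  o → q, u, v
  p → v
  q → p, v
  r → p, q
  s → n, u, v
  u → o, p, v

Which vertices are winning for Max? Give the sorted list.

A0 = {t, v}
A1: add {o, p, q, u} — o (Max) has o→v; p (Max) has p→v; q (Max) has q→v; u (Max) has u→v.
A2: add {r} — r (Min): all of {p, q} already in.
A3 = A2; e.g. n (Min) can still go to s. Fixed point.
Max's winning region = {o, p, q, r, t, u, v}.

o, p, q, r, t, u, v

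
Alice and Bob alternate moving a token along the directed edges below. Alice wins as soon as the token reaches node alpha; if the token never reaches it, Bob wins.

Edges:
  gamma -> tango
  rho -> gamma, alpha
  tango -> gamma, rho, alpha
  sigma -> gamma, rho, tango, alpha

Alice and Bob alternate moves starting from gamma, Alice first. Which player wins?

Bob

Track states (vertex, player-to-move).
A0 = {(alpha,Alice), (alpha,Bob)}
A1: add {(rho,Alice), (tango,Alice), (sigma,Alice)}.
A2: add {(gamma,Bob)}.
A3 = A2; e.g. (gamma,Alice) stays out. (gamma,Alice) never enters ⇒ Bob avoids the target.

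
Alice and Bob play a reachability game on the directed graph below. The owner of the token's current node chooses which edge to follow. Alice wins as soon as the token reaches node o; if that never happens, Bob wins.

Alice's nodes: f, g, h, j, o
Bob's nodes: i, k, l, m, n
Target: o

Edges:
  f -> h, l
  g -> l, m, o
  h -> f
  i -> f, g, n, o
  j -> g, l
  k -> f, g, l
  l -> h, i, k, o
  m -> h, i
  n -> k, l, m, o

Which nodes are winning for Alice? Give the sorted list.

g, j, o

A0 = {o}
A1: add {g} — g (Alice) has g→o.
A2: add {j} — j (Alice) has j→g.
A3 = A2; e.g. f (Alice) has no edge into A2. Fixed point.
Alice's winning region = {g, j, o}.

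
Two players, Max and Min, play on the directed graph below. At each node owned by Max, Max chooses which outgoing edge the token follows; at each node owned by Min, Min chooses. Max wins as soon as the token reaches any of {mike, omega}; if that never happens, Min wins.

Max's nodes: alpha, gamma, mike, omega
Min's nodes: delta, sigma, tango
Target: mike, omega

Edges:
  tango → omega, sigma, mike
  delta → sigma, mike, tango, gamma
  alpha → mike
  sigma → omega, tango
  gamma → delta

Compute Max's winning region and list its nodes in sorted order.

alpha, mike, omega

A0 = {mike, omega}
A1: add {alpha} — alpha (Max) has alpha→mike.
A2 = A1; e.g. sigma (Min) can still go to tango. Fixed point.
Max's winning region = {alpha, mike, omega}.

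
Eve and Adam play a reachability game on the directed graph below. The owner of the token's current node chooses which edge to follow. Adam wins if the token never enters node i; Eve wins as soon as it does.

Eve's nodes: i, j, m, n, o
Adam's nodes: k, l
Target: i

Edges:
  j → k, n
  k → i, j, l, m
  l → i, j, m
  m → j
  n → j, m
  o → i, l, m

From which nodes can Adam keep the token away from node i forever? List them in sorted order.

j, k, l, m, n

A0 = {i}
A1: add {o} — o (Eve) has o→i.
A2 = A1; e.g. j (Eve) has no edge into A1. Fixed point.
Eve's attractor = {i, o}; Adam avoids the target exactly from the complement.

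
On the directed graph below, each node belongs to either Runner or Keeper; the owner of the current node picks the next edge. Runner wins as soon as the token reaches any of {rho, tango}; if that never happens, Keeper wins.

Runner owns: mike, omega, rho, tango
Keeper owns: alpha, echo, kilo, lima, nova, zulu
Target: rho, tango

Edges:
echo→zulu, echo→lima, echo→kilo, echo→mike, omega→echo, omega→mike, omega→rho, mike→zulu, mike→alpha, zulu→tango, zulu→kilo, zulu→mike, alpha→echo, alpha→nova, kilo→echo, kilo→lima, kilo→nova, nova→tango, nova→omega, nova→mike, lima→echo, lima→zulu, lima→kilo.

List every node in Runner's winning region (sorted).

A0 = {rho, tango}
A1: add {omega} — omega (Runner) has omega→rho.
A2 = A1; e.g. echo (Keeper) can still go to zulu. Fixed point.
Runner's winning region = {omega, rho, tango}.

omega, rho, tango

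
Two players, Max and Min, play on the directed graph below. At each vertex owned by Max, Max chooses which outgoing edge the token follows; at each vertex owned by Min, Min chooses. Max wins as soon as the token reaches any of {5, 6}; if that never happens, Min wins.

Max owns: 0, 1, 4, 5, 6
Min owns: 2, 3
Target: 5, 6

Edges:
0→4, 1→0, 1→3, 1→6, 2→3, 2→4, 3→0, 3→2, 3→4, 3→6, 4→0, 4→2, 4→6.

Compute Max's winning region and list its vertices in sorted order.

A0 = {5, 6}
A1: add {1, 4} — 1 (Max) has 1→6; 4 (Max) has 4→6.
A2: add {0} — 0 (Max) has 0→4.
A3 = A2; e.g. 2 (Min) can still go to 3. Fixed point.
Max's winning region = {0, 1, 4, 5, 6}.

0, 1, 4, 5, 6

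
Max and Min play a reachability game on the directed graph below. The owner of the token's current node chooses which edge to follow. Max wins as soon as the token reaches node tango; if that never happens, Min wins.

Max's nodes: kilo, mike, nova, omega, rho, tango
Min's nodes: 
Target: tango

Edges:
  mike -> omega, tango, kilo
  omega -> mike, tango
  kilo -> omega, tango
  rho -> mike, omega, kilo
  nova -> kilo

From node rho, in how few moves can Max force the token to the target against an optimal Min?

A0 = {tango}
A1: add {kilo, mike, omega} — mike (Max) has mike→tango; omega (Max) has omega→tango; kilo (Max) has kilo→tango.
A2: add {nova, rho} — rho (Max) has rho→mike; nova (Max) has nova→kilo.
A2 = all vertices. Fixed point.
rho enters the attractor at level 2, so Max can force the target in 2 moves from there.

2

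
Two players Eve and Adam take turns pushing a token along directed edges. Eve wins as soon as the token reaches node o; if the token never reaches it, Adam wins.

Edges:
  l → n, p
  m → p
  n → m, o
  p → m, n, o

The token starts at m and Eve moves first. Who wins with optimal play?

Adam

Track states (vertex, player-to-move).
A0 = {(o,Eve), (o,Adam)}
A1: add {(n,Eve), (p,Eve)}.
A2: add {(l,Adam), (m,Adam)}.
A3 = A2; e.g. (l,Eve) stays out. (m,Eve) never enters ⇒ Adam avoids the target.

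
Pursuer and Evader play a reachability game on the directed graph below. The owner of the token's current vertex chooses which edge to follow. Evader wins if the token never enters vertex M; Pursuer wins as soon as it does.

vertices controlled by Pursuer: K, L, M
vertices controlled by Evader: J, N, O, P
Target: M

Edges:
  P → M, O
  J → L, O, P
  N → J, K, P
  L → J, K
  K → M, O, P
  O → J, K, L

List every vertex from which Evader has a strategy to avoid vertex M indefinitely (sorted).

J, N, O, P

A0 = {M}
A1: add {K} — K (Pursuer) has K→M.
A2: add {L} — L (Pursuer) has L→K.
A3 = A2; e.g. J (Evader) can still go to O. Fixed point.
Pursuer's attractor = {K, L, M}; Evader avoids the target exactly from the complement.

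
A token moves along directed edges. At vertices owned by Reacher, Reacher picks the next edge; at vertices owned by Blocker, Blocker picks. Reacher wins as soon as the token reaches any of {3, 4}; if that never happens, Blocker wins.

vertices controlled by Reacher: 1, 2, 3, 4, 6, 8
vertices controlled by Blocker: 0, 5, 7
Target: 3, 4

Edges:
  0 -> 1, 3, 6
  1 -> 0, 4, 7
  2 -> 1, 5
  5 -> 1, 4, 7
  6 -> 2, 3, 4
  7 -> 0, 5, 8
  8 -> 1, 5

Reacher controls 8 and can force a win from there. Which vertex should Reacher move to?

A0 = {3, 4}
A1: add {1, 6} — 1 (Reacher) has 1→4; 6 (Reacher) has 6→3.
A2: add {0, 2, 8} — 0 (Blocker): all of {1, 3, 6} already in; 2 (Reacher) has 2→1; 8 (Reacher) has 8→1.
A3 = A2; e.g. 5 (Blocker) can still go to 7. Fixed point.
From 8, successor 1 is in the attractor (rank 1); the other successor 5 is not.

1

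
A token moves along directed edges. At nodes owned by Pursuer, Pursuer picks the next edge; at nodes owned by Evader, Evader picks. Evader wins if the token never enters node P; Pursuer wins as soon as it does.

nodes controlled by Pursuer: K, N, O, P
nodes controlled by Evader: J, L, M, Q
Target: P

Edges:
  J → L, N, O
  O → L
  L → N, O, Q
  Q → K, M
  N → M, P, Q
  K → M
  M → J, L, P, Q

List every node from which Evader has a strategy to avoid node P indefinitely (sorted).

A0 = {P}
A1: add {N} — N (Pursuer) has N→P.
A2 = A1; e.g. J (Evader) can still go to L. Fixed point.
Pursuer's attractor = {N, P}; Evader avoids the target exactly from the complement.

J, K, L, M, O, Q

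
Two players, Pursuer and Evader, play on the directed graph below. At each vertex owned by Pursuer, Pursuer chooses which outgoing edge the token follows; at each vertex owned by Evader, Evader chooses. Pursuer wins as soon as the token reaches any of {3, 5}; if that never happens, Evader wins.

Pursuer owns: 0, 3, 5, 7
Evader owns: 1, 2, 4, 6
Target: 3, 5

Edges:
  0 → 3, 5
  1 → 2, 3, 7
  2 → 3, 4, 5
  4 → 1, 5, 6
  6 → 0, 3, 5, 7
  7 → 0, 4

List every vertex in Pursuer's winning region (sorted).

0, 3, 5, 6, 7

A0 = {3, 5}
A1: add {0} — 0 (Pursuer) has 0→3.
A2: add {7} — 7 (Pursuer) has 7→0.
A3: add {6} — 6 (Evader): all of {0, 3, 5, 7} already in.
A4 = A3; e.g. 1 (Evader) can still go to 2. Fixed point.
Pursuer's winning region = {0, 3, 5, 6, 7}.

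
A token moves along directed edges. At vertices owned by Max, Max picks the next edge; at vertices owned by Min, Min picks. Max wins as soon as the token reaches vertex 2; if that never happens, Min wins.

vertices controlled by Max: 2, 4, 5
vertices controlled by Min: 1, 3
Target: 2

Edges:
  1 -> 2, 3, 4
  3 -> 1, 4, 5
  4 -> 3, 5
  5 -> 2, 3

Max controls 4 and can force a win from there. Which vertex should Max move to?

5

A0 = {2}
A1: add {5} — 5 (Max) has 5→2.
A2: add {4} — 4 (Max) has 4→5.
A3 = A2; e.g. 1 (Min) can still go to 3. Fixed point.
From 4, successor 5 is in the attractor (rank 1); the other successor 3 is not.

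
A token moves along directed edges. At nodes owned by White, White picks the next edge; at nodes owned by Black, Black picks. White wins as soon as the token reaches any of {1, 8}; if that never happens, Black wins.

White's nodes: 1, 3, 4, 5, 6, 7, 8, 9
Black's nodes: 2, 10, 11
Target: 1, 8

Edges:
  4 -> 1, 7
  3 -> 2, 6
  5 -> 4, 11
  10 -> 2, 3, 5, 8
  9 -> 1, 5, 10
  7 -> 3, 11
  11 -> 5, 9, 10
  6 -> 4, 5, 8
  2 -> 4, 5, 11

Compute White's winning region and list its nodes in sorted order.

A0 = {1, 8}
A1: add {4, 6, 9} — 4 (White) has 4→1; 6 (White) has 6→8; 9 (White) has 9→1.
A2: add {3, 5} — 3 (White) has 3→6; 5 (White) has 5→4.
A3: add {7} — 7 (White) has 7→3.
A4 = A3; e.g. 2 (Black) can still go to 11. Fixed point.
White's winning region = {1, 3, 4, 5, 6, 7, 8, 9}.

1, 3, 4, 5, 6, 7, 8, 9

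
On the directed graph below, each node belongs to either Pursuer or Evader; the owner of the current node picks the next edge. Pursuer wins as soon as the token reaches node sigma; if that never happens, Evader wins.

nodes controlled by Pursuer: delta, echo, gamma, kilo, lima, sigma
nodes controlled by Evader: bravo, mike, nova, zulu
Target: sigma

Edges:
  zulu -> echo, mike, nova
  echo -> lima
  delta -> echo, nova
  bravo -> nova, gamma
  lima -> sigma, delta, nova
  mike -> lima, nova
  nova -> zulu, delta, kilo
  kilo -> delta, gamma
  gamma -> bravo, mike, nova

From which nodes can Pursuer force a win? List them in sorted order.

A0 = {sigma}
A1: add {lima} — lima (Pursuer) has lima→sigma.
A2: add {echo} — echo (Pursuer) has echo→lima.
A3: add {delta} — delta (Pursuer) has delta→echo.
A4: add {kilo} — kilo (Pursuer) has kilo→delta.
A5 = A4; e.g. zulu (Evader) can still go to mike. Fixed point.
Pursuer's winning region = {delta, echo, kilo, lima, sigma}.

delta, echo, kilo, lima, sigma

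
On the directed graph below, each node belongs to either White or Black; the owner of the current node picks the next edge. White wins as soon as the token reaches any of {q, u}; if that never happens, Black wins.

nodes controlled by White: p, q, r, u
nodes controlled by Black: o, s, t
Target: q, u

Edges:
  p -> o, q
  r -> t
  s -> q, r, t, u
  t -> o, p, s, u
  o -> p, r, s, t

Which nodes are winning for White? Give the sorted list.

p, q, u

A0 = {q, u}
A1: add {p} — p (White) has p→q.
A2 = A1; e.g. o (Black) can still go to r. Fixed point.
White's winning region = {p, q, u}.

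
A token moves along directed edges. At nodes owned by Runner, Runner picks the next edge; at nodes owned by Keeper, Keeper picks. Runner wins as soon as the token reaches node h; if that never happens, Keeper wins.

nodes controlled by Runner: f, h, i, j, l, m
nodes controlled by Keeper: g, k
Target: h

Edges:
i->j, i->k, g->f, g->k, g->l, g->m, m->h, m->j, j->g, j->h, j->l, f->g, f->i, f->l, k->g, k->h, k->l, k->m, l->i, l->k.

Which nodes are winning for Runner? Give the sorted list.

f, h, i, j, l, m

A0 = {h}
A1: add {j, m} — j (Runner) has j→h; m (Runner) has m→h.
A2: add {i} — i (Runner) has i→j.
A3: add {f, l} — f (Runner) has f→i; l (Runner) has l→i.
A4 = A3; e.g. g (Keeper) can still go to k. Fixed point.
Runner's winning region = {f, h, i, j, l, m}.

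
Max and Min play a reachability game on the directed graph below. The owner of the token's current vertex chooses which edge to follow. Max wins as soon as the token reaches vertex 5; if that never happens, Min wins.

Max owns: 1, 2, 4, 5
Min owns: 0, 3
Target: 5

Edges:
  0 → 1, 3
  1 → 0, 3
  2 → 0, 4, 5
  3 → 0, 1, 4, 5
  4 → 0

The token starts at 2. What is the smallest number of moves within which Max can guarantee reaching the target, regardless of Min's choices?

A0 = {5}
A1: add {2} — 2 (Max) has 2→5.
A2 = A1; e.g. 0 (Min) can still go to 1. Fixed point.
2 enters the attractor at level 1, so Max can force the target in 1 move from there.

1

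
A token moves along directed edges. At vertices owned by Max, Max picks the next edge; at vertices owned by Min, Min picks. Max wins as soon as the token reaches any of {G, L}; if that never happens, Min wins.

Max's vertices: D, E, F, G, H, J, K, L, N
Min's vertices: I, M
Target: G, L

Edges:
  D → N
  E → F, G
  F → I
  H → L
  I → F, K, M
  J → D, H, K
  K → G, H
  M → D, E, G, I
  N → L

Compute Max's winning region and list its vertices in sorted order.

D, E, G, H, J, K, L, N

A0 = {G, L}
A1: add {E, H, K, N} — E (Max) has E→G; H (Max) has H→L; K (Max) has K→G; N (Max) has N→L.
A2: add {D, J} — D (Max) has D→N; J (Max) has J→H.
A3 = A2; e.g. F (Max) has no edge into A2. Fixed point.
Max's winning region = {D, E, G, H, J, K, L, N}.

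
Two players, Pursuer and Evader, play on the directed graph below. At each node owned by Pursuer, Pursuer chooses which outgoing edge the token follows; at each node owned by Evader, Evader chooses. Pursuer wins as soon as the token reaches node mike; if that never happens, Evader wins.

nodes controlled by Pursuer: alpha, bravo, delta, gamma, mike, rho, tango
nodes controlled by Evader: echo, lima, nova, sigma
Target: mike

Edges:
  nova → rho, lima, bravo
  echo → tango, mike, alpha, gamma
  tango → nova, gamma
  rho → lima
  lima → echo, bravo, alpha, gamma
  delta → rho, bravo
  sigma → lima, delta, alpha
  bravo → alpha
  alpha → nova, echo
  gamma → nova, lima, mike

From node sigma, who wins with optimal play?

Evader

A0 = {mike}
A1: add {gamma} — gamma (Pursuer) has gamma→mike.
A2: add {tango} — tango (Pursuer) has tango→gamma.
A3 = A2; e.g. nova (Evader) can still go to rho. Fixed point.
sigma never enters the attractor, so Evader can avoid the target forever.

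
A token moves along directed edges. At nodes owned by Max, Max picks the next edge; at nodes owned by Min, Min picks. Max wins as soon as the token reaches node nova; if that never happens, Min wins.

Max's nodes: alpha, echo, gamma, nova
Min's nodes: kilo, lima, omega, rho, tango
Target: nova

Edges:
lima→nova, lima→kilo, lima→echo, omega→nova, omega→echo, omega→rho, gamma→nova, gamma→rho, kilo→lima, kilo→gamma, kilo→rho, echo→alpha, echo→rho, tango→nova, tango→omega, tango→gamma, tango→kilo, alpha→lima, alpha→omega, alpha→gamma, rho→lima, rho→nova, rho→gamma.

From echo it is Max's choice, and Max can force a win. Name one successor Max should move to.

alpha

A0 = {nova}
A1: add {gamma} — gamma (Max) has gamma→nova.
A2: add {alpha} — alpha (Max) has alpha→gamma.
A3: add {echo} — echo (Max) has echo→alpha.
A4 = A3; e.g. lima (Min) can still go to kilo. Fixed point.
From echo, successor alpha is in the attractor (rank 2); the other successor rho is not.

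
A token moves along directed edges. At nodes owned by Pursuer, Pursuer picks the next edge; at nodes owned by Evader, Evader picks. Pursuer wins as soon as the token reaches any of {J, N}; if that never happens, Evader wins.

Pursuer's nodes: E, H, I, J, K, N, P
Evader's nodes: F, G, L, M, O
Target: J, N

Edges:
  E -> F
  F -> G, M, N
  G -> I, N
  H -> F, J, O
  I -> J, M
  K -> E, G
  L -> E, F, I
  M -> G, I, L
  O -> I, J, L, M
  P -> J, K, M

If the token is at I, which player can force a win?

Pursuer

A0 = {J, N}
A1: add {H, I, P} — H (Pursuer) has H→J; I (Pursuer) has I→J; P (Pursuer) has P→J.
I ∈ A1, so Pursuer can force the target.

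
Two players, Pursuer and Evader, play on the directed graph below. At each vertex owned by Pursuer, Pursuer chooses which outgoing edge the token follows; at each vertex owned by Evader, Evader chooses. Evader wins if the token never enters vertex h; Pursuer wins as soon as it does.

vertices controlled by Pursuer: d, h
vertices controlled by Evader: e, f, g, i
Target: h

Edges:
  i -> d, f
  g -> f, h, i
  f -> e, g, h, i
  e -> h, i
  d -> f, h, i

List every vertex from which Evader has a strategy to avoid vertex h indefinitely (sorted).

A0 = {h}
A1: add {d} — d (Pursuer) has d→h.
A2 = A1; e.g. e (Evader) can still go to i. Fixed point.
Pursuer's attractor = {d, h}; Evader avoids the target exactly from the complement.

e, f, g, i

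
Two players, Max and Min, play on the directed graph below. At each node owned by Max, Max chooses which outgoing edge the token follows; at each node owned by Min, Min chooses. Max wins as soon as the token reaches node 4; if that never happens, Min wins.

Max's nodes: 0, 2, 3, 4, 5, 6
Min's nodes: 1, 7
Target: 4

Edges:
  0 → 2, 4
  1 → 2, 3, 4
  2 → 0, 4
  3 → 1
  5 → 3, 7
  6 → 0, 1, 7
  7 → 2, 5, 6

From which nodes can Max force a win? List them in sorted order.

0, 2, 4, 6

A0 = {4}
A1: add {0, 2} — 0 (Max) has 0→4; 2 (Max) has 2→4.
A2: add {6} — 6 (Max) has 6→0.
A3 = A2; e.g. 1 (Min) can still go to 3. Fixed point.
Max's winning region = {0, 2, 4, 6}.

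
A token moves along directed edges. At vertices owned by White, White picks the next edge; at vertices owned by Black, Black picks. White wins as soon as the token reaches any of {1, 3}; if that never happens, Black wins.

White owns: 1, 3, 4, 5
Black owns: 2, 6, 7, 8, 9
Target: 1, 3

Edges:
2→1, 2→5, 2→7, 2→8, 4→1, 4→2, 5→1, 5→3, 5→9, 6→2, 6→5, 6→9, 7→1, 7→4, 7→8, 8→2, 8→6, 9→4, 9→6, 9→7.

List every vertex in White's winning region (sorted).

A0 = {1, 3}
A1: add {4, 5} — 4 (White) has 4→1; 5 (White) has 5→1.
A2 = A1; e.g. 2 (Black) can still go to 7. Fixed point.
White's winning region = {1, 3, 4, 5}.

1, 3, 4, 5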